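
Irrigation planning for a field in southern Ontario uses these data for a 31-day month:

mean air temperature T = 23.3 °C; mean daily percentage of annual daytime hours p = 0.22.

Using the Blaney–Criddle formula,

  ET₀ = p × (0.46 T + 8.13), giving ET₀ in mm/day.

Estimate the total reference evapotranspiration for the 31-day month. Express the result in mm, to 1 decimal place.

128.5 mm

ET₀ = 0.22 × (0.46 × 23.3 + 8.13) = 0.22 × 18.848 = 4.1466 mm/d
Monthly total = 4.1466 × 31 = 128.545 mm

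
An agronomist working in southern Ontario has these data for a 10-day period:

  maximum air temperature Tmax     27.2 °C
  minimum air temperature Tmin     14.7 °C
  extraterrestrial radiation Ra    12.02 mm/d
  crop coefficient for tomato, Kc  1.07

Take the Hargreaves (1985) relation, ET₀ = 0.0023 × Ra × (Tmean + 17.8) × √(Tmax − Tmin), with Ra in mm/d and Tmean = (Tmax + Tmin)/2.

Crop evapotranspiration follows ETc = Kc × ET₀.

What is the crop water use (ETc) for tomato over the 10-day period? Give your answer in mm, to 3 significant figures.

40.5 mm

Tmean = (27.2 + 14.7)/2 = 20.95 °C
ET₀ = 0.0023 × 12.02 × (20.95 + 17.8) × √12.5 = 0.0023 × 12.02 × 38.75 × 3.5355 = 3.7875 mm/d
ETc = Kc × ET₀ = 1.07 × 3.7875 = 4.0526 mm/d
Over 10 days: 4.0526 × 10 = 40.526 mm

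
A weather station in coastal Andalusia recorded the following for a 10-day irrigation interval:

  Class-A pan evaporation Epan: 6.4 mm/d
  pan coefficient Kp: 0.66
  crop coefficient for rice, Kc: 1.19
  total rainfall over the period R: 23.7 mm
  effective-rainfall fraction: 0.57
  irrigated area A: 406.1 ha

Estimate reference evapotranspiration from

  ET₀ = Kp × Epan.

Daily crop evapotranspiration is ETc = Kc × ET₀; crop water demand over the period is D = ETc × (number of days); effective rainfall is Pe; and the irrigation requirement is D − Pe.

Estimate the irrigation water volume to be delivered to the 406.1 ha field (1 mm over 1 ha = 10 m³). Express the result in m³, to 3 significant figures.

149000 m³

ET₀ = 0.66 × 6.4 = 4.2240 mm/d
ETc = Kc × ET₀ = 1.19 × 4.2240 = 5.0266 mm/d
Crop demand D = ETc × 10 d = 5.0266 × 10 = 50.266 mm
Pe = 0.57 × 23.7 = 13.509 mm
D − Pe = 50.266 − 13.509 = 36.757 mm
Volume = 36.757 mm × 406.1 ha × 10 = 149270.2 m³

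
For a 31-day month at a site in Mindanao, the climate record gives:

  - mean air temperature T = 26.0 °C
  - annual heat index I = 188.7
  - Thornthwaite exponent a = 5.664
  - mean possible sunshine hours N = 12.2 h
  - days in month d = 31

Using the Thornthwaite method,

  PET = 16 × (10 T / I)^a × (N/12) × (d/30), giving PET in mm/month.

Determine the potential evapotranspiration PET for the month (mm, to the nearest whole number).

10T/I = 10 × 26.0 / 188.7 = 1.3778
(10T/I)^a = 1.3778^5.664 = 6.1426
Uncorrected PET = 16 × 6.1426 = 98.282 mm
Correction = (N/12)(d/30) = (12.2/12)(31/30) = 1.0506
PET = 98.282 × 1.0506 = 103.255 mm/month

103 mm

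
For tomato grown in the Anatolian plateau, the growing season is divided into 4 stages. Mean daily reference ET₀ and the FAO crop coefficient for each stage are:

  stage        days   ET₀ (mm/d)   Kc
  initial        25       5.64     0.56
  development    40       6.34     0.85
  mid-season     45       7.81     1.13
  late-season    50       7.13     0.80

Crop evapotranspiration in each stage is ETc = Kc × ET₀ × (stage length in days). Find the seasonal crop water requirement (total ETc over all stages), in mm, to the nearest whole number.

977 mm

initial: 0.56 × 5.64 × 25 = 78.96 mm
development: 0.85 × 6.34 × 40 = 215.56 mm
mid-season: 1.13 × 7.81 × 45 = 397.14 mm
late-season: 0.80 × 7.13 × 50 = 285.20 mm
Seasonal total = 976.86 mm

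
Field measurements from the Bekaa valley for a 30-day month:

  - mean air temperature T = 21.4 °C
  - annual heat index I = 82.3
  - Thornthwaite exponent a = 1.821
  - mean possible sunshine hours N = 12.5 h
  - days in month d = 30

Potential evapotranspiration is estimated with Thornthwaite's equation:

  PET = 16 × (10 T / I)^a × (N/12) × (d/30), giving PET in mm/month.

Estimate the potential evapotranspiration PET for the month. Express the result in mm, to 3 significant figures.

95.0 mm

10T/I = 10 × 21.4 / 82.3 = 2.6002
(10T/I)^a = 2.6002^1.821 = 5.6981
Uncorrected PET = 16 × 5.6981 = 91.170 mm
Correction = (N/12)(d/30) = (12.5/12)(30/30) = 1.0417
PET = 91.170 × 1.0417 = 94.972 mm/month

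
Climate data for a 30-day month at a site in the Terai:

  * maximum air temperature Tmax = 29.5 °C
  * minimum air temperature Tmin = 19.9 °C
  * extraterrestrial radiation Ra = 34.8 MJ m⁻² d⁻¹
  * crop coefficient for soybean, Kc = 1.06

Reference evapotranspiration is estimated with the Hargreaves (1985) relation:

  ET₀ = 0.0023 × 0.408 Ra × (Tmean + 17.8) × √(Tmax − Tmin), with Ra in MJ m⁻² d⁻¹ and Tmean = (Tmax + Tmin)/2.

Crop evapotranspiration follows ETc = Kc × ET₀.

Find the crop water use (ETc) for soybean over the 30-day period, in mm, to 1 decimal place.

Tmean = (29.5 + 19.9)/2 = 24.70 °C
0.408 Ra = 0.408 × 34.8 = 14.1984 mm/d equivalent
ET₀ = 0.0023 × 14.1984 × (24.70 + 17.8) × √9.6 = 0.0023 × 14.1984 × 42.50 × 3.0984 = 4.3002 mm/d
ETc = Kc × ET₀ = 1.06 × 4.3002 = 4.5582 mm/d
Over 30 days: 4.5582 × 30 = 136.746 mm

136.7 mm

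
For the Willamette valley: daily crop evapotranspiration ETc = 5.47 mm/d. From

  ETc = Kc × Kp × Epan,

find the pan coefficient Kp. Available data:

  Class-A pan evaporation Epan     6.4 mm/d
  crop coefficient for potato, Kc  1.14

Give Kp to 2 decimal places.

0.75

ETc = Kc × Kp × Epan  ⇒  Kp = ETc / (Kc × Epan)
Kp = 5.47 / (1.14 × 6.4) = 5.47 / 7.296 = 0.7497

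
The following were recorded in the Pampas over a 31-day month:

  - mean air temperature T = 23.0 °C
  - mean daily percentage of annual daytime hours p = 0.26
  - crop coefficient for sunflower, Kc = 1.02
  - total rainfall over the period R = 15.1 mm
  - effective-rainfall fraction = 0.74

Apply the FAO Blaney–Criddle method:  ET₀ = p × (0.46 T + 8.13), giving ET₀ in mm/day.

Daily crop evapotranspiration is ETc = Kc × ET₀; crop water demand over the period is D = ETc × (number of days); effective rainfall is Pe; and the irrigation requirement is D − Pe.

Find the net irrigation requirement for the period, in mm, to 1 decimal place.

142.6 mm

ET₀ = 0.26 × (0.46 × 23.0 + 8.13) = 0.26 × 18.710 = 4.8646 mm/d
ETc = Kc × ET₀ = 1.02 × 4.8646 = 4.9619 mm/d
Crop demand D = ETc × 31 d = 4.9619 × 31 = 153.819 mm
Pe = 0.74 × 15.1 = 11.174 mm
D − Pe = 153.819 − 11.174 = 142.645 mm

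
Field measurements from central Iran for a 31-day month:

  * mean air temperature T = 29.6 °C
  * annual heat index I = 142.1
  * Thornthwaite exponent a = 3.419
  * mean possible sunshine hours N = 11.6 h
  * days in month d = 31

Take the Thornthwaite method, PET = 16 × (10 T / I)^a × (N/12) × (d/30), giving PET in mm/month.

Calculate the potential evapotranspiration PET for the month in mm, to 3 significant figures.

196 mm

10T/I = 10 × 29.6 / 142.1 = 2.0830
(10T/I)^a = 2.0830^3.419 = 12.2913
Uncorrected PET = 16 × 12.2913 = 196.661 mm
Correction = (N/12)(d/30) = (11.6/12)(31/30) = 0.9989
PET = 196.661 × 0.9989 = 196.445 mm/month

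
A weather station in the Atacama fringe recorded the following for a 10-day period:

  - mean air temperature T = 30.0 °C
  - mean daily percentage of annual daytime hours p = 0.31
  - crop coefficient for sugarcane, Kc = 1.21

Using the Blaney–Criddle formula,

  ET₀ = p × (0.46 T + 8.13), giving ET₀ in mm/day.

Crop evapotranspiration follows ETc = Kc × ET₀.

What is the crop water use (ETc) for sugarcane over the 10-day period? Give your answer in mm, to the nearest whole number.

ET₀ = 0.31 × (0.46 × 30.0 + 8.13) = 0.31 × 21.930 = 6.7983 mm/d
ETc = Kc × ET₀ = 1.21 × 6.7983 = 8.2259 mm/d
Over 10 days: 8.2259 × 10 = 82.259 mm

82 mm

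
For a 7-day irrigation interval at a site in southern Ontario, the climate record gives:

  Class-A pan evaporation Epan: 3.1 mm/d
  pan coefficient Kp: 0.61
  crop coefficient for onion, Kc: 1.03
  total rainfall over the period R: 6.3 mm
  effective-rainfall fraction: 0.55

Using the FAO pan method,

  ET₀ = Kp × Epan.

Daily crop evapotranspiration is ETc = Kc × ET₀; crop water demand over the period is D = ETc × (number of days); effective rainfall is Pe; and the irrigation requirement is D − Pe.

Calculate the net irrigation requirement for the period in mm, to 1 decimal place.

10.2 mm

ET₀ = 0.61 × 3.1 = 1.8910 mm/d
ETc = Kc × ET₀ = 1.03 × 1.8910 = 1.9477 mm/d
Crop demand D = ETc × 7 d = 1.9477 × 7 = 13.634 mm
Pe = 0.55 × 6.3 = 3.465 mm
D − Pe = 13.634 − 3.465 = 10.169 mm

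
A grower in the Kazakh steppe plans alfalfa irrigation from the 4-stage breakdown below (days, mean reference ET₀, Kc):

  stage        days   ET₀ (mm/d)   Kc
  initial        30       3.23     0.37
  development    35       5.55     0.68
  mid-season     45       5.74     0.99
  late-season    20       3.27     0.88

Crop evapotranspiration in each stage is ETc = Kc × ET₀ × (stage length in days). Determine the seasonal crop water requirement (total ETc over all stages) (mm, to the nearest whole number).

481 mm

initial: 0.37 × 3.23 × 30 = 35.85 mm
development: 0.68 × 5.55 × 35 = 132.09 mm
mid-season: 0.99 × 5.74 × 45 = 255.72 mm
late-season: 0.88 × 3.27 × 20 = 57.55 mm
Seasonal total = 481.21 mm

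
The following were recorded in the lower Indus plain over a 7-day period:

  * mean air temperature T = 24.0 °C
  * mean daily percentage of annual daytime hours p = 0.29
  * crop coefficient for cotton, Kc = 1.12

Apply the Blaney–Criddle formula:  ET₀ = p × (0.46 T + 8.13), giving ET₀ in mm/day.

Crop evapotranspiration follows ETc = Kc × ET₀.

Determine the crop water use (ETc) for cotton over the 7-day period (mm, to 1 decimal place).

43.6 mm

ET₀ = 0.29 × (0.46 × 24.0 + 8.13) = 0.29 × 19.170 = 5.5593 mm/d
ETc = Kc × ET₀ = 1.12 × 5.5593 = 6.2264 mm/d
Over 7 days: 6.2264 × 7 = 43.585 mm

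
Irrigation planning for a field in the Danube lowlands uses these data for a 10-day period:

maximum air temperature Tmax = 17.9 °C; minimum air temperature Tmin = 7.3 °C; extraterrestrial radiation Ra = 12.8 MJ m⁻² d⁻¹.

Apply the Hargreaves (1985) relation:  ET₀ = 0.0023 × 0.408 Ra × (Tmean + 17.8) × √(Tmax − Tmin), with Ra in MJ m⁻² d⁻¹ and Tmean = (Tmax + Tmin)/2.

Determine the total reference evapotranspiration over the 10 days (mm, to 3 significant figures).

Tmean = (17.9 + 7.3)/2 = 12.60 °C
0.408 Ra = 0.408 × 12.8 = 5.2224 mm/d equivalent
ET₀ = 0.0023 × 5.2224 × (12.60 + 17.8) × √10.6 = 0.0023 × 5.2224 × 30.40 × 3.2558 = 1.1889 mm/d
Over 10 days: 1.1889 × 10 = 11.889 mm

11.9 mm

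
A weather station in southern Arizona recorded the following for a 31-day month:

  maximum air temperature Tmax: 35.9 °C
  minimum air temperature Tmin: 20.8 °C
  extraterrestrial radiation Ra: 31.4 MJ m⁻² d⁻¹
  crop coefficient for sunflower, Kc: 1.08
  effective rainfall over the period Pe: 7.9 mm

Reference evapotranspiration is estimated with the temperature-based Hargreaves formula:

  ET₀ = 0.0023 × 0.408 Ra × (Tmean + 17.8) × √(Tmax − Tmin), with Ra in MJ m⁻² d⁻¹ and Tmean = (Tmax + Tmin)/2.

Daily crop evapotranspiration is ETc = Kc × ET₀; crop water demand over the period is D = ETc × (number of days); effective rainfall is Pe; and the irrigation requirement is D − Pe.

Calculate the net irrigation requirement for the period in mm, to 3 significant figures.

Tmean = (35.9 + 20.8)/2 = 28.35 °C
0.408 Ra = 0.408 × 31.4 = 12.8112 mm/d equivalent
ET₀ = 0.0023 × 12.8112 × (28.35 + 17.8) × √15.1 = 0.0023 × 12.8112 × 46.15 × 3.8859 = 5.2842 mm/d
ETc = Kc × ET₀ = 1.08 × 5.2842 = 5.7069 mm/d
Crop demand D = ETc × 31 d = 5.7069 × 31 = 176.914 mm
D − Pe = 176.914 − 7.9 = 169.014 mm

169 mm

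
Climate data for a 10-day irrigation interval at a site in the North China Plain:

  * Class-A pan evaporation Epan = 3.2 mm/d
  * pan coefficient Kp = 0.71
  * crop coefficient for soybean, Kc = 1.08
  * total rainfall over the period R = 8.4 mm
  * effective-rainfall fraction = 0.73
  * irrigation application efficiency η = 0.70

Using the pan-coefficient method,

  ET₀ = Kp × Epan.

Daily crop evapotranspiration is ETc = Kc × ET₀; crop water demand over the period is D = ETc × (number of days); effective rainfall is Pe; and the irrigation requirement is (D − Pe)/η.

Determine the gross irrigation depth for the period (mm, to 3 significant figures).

26.3 mm

ET₀ = 0.71 × 3.2 = 2.2720 mm/d
ETc = Kc × ET₀ = 1.08 × 2.2720 = 2.4538 mm/d
Crop demand D = ETc × 10 d = 2.4538 × 10 = 24.538 mm
Pe = 0.73 × 8.4 = 6.132 mm
D − Pe = 24.538 − 6.132 = 18.406 mm
Gross irrigation = 18.406 / 0.70 = 26.294 mm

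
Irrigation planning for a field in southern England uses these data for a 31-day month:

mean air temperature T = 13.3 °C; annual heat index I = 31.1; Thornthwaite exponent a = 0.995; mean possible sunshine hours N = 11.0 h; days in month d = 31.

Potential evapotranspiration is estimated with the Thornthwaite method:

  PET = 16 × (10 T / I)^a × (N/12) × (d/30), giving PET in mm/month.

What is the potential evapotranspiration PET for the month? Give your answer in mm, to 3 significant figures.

10T/I = 10 × 13.3 / 31.1 = 4.2765
(10T/I)^a = 4.2765^0.995 = 4.2455
Uncorrected PET = 16 × 4.2455 = 67.928 mm
Correction = (N/12)(d/30) = (11.0/12)(31/30) = 0.9472
PET = 67.928 × 0.9472 = 64.341 mm/month

64.3 mm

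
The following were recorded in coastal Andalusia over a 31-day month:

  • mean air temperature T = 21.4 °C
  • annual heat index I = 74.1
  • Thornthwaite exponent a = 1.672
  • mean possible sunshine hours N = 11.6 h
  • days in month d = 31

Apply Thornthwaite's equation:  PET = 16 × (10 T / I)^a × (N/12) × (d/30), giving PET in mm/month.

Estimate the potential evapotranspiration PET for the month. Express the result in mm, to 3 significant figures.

10T/I = 10 × 21.4 / 74.1 = 2.8880
(10T/I)^a = 2.8880^1.672 = 5.8900
Uncorrected PET = 16 × 5.8900 = 94.240 mm
Correction = (N/12)(d/30) = (11.6/12)(31/30) = 0.9989
PET = 94.240 × 0.9989 = 94.136 mm/month

94.1 mm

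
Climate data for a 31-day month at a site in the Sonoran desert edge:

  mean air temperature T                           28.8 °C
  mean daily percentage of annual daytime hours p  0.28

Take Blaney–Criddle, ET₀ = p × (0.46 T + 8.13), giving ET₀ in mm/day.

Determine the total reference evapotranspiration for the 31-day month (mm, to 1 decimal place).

ET₀ = 0.28 × (0.46 × 28.8 + 8.13) = 0.28 × 21.378 = 5.9858 mm/d
Monthly total = 5.9858 × 31 = 185.560 mm

185.6 mm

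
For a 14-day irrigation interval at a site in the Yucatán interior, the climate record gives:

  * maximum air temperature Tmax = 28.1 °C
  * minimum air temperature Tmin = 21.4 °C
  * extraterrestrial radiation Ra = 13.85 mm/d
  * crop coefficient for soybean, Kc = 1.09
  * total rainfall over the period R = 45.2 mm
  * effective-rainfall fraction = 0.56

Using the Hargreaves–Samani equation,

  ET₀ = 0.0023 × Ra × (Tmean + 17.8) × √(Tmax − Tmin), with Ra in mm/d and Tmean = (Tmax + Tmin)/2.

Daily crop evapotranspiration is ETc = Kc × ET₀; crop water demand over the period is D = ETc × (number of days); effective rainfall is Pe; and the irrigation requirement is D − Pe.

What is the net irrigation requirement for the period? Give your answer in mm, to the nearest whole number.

28 mm

Tmean = (28.1 + 21.4)/2 = 24.75 °C
ET₀ = 0.0023 × 13.85 × (24.75 + 17.8) × √6.7 = 0.0023 × 13.85 × 42.55 × 2.5884 = 3.5084 mm/d
ETc = Kc × ET₀ = 1.09 × 3.5084 = 3.8242 mm/d
Crop demand D = ETc × 14 d = 3.8242 × 14 = 53.539 mm
Pe = 0.56 × 45.2 = 25.312 mm
D − Pe = 53.539 − 25.312 = 28.227 mm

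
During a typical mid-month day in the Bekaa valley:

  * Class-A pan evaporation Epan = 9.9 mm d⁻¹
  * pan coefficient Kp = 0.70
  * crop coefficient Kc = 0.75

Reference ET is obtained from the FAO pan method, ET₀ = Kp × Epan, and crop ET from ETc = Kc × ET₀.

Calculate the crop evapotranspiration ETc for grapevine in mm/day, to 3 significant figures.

5.20 mm/day

ET₀ = 0.70 × 9.9 = 6.9300 mm/d
ETc = Kc × ET₀ = 0.75 × 6.9300 = 5.1975 mm/d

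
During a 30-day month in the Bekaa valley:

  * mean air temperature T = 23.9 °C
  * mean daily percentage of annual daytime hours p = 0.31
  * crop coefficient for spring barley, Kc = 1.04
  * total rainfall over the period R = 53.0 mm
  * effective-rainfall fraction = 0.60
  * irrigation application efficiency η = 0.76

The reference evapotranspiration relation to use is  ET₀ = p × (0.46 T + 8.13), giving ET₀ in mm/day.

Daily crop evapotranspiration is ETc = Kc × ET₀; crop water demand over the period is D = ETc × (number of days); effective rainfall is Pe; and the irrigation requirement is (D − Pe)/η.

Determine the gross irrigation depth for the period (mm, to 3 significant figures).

202 mm

ET₀ = 0.31 × (0.46 × 23.9 + 8.13) = 0.31 × 19.124 = 5.9284 mm/d
ETc = Kc × ET₀ = 1.04 × 5.9284 = 6.1655 mm/d
Crop demand D = ETc × 30 d = 6.1655 × 30 = 184.965 mm
Pe = 0.60 × 53.0 = 31.800 mm
D − Pe = 184.965 − 31.800 = 153.165 mm
Gross irrigation = 153.165 / 0.76 = 201.533 mm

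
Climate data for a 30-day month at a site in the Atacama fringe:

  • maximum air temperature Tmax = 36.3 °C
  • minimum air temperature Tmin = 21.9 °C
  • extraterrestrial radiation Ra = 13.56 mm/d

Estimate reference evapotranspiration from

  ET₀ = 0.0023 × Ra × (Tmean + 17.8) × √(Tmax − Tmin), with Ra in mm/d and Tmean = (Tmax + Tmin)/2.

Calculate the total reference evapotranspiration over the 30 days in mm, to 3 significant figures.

Tmean = (36.3 + 21.9)/2 = 29.10 °C
ET₀ = 0.0023 × 13.56 × (29.10 + 17.8) × √14.4 = 0.0023 × 13.56 × 46.90 × 3.7947 = 5.5506 mm/d
Over 30 days: 5.5506 × 30 = 166.518 mm

167 mm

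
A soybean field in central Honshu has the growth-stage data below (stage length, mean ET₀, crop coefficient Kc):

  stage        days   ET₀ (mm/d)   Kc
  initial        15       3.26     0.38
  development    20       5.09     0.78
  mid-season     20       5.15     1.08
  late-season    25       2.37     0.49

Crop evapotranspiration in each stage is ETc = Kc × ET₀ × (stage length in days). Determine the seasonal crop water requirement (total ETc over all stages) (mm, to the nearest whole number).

238 mm

initial: 0.38 × 3.26 × 15 = 18.58 mm
development: 0.78 × 5.09 × 20 = 79.40 mm
mid-season: 1.08 × 5.15 × 20 = 111.24 mm
late-season: 0.49 × 2.37 × 25 = 29.03 mm
Seasonal total = 238.25 mm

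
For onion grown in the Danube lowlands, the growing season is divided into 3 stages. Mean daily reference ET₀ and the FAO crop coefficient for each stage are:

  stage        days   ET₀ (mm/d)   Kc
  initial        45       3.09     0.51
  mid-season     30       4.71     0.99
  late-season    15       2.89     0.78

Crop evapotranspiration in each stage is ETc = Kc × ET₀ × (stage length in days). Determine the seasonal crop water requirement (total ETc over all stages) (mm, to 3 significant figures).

initial: 0.51 × 3.09 × 45 = 70.92 mm
mid-season: 0.99 × 4.71 × 30 = 139.89 mm
late-season: 0.78 × 2.89 × 15 = 33.81 mm
Seasonal total = 244.62 mm

245 mm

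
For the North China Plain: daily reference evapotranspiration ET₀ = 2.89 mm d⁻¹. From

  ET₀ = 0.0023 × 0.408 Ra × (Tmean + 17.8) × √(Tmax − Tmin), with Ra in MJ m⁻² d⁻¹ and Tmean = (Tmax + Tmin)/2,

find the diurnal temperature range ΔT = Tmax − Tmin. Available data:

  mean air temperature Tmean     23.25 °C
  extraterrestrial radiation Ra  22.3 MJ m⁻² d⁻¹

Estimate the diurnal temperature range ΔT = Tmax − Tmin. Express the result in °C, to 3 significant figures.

√ΔT = ET₀ / [0.0023 × 0.408 × Ra × (Tmean+17.8)] = 2.89 / (0.0023 × 9.0984 × 41.05) = 3.3643
ΔT = 3.3643² = 11.319 °C

11.3 °C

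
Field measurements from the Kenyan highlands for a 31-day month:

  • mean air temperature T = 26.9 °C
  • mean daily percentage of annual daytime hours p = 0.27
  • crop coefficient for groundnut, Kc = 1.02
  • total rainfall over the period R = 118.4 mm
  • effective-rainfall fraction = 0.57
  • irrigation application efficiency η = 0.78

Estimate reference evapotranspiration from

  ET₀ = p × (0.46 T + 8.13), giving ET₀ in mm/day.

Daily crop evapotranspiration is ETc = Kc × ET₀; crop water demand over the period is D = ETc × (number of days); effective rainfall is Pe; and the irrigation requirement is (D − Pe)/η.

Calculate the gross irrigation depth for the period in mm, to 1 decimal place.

137.9 mm

ET₀ = 0.27 × (0.46 × 26.9 + 8.13) = 0.27 × 20.504 = 5.5361 mm/d
ETc = Kc × ET₀ = 1.02 × 5.5361 = 5.6468 mm/d
Crop demand D = ETc × 31 d = 5.6468 × 31 = 175.051 mm
Pe = 0.57 × 118.4 = 67.488 mm
D − Pe = 175.051 − 67.488 = 107.563 mm
Gross irrigation = 107.563 / 0.78 = 137.901 mm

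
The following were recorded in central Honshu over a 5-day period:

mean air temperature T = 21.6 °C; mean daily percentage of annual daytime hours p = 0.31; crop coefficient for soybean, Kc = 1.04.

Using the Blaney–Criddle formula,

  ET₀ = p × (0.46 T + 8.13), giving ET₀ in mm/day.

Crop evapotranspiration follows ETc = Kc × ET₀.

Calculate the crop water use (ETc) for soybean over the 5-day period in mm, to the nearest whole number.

ET₀ = 0.31 × (0.46 × 21.6 + 8.13) = 0.31 × 18.066 = 5.6005 mm/d
ETc = Kc × ET₀ = 1.04 × 5.6005 = 5.8245 mm/d
Over 5 days: 5.8245 × 5 = 29.123 mm

29 mm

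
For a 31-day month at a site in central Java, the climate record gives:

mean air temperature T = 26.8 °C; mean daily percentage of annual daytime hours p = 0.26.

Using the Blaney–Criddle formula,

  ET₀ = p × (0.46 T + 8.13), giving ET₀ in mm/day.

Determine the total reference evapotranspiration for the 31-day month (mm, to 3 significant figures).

165 mm

ET₀ = 0.26 × (0.46 × 26.8 + 8.13) = 0.26 × 20.458 = 5.3191 mm/d
Monthly total = 5.3191 × 31 = 164.892 mm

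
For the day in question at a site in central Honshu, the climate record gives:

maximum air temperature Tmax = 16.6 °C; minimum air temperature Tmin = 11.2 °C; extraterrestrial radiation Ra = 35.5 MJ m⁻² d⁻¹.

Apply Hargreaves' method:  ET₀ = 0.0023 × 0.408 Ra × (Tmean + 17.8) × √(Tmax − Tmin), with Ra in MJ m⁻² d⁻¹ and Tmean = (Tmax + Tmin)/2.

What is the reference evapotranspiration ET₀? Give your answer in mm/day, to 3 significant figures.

2.45 mm/day

Tmean = (16.6 + 11.2)/2 = 13.90 °C
0.408 Ra = 0.408 × 35.5 = 14.4840 mm/d equivalent
ET₀ = 0.0023 × 14.4840 × (13.90 + 17.8) × √5.4 = 0.0023 × 14.4840 × 31.70 × 2.3238 = 2.4540 mm/d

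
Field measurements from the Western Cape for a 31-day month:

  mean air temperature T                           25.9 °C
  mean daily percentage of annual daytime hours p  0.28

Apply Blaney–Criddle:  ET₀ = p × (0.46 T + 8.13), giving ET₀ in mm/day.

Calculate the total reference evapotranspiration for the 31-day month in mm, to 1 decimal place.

174.0 mm

ET₀ = 0.28 × (0.46 × 25.9 + 8.13) = 0.28 × 20.044 = 5.6123 mm/d
Monthly total = 5.6123 × 31 = 173.981 mm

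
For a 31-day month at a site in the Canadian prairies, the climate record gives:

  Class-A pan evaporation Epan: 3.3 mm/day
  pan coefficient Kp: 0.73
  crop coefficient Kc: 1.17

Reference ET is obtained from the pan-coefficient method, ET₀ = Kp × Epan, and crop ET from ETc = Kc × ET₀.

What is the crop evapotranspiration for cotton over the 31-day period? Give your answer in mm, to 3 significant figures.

ET₀ = 0.73 × 3.3 = 2.4090 mm/d
ETc = Kc × ET₀ = 1.17 × 2.4090 = 2.8185 mm/d
Over 31 days: 2.8185 × 31 = 87.374 mm

87.4 mm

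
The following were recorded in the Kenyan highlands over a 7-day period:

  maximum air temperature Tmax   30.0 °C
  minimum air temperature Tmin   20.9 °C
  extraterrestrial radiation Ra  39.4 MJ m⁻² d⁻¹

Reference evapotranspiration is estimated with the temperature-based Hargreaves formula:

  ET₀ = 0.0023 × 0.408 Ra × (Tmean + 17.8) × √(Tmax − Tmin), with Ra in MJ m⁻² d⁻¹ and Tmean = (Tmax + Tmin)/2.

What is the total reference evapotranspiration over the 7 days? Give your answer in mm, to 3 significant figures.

Tmean = (30.0 + 20.9)/2 = 25.45 °C
0.408 Ra = 0.408 × 39.4 = 16.0752 mm/d equivalent
ET₀ = 0.0023 × 16.0752 × (25.45 + 17.8) × √9.1 = 0.0023 × 16.0752 × 43.25 × 3.0166 = 4.8238 mm/d
Over 7 days: 4.8238 × 7 = 33.767 mm

33.8 mm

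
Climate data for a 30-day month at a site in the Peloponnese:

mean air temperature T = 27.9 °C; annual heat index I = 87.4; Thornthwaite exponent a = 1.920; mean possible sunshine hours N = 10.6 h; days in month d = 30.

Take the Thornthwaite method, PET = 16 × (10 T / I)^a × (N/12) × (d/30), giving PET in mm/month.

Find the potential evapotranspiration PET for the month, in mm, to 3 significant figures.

131 mm

10T/I = 10 × 27.9 / 87.4 = 3.1922
(10T/I)^a = 3.1922^1.920 = 9.2865
Uncorrected PET = 16 × 9.2865 = 148.584 mm
Correction = (N/12)(d/30) = (10.6/12)(30/30) = 0.8833
PET = 148.584 × 0.8833 = 131.244 mm/month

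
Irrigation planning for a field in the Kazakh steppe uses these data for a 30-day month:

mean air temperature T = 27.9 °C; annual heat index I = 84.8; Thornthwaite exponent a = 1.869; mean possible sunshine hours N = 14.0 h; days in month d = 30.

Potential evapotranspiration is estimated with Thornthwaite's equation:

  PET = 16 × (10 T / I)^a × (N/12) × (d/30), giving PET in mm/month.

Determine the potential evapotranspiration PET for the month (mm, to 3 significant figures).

10T/I = 10 × 27.9 / 84.8 = 3.2901
(10T/I)^a = 3.2901^1.869 = 9.2611
Uncorrected PET = 16 × 9.2611 = 148.178 mm
Correction = (N/12)(d/30) = (14.0/12)(30/30) = 1.1667
PET = 148.178 × 1.1667 = 172.879 mm/month

173 mm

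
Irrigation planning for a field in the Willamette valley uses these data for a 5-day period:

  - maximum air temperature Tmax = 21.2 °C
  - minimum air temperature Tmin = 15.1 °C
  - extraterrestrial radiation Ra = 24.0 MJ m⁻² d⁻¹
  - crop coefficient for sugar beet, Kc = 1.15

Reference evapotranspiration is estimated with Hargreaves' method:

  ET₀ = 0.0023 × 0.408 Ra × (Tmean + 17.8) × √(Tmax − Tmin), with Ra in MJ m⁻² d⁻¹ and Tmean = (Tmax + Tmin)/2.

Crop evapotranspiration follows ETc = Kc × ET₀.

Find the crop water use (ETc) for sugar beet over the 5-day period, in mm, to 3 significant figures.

Tmean = (21.2 + 15.1)/2 = 18.15 °C
0.408 Ra = 0.408 × 24.0 = 9.7920 mm/d equivalent
ET₀ = 0.0023 × 9.7920 × (18.15 + 17.8) × √6.1 = 0.0023 × 9.7920 × 35.95 × 2.4698 = 1.9997 mm/d
ETc = Kc × ET₀ = 1.15 × 1.9997 = 2.2997 mm/d
Over 5 days: 2.2997 × 5 = 11.499 mm

11.5 mm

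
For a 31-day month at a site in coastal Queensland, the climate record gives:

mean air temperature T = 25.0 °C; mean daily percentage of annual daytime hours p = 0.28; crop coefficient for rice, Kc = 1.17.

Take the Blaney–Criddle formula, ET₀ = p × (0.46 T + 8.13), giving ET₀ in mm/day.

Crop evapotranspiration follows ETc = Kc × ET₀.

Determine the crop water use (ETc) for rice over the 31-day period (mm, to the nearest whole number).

199 mm

ET₀ = 0.28 × (0.46 × 25.0 + 8.13) = 0.28 × 19.630 = 5.4964 mm/d
ETc = Kc × ET₀ = 1.17 × 5.4964 = 6.4308 mm/d
Over 31 days: 6.4308 × 31 = 199.355 mm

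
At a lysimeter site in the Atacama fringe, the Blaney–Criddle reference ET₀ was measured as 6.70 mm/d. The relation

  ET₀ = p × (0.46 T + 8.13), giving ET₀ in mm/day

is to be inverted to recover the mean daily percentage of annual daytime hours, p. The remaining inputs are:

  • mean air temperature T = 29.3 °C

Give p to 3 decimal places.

0.310

p = ET₀ / (0.46 T + 8.13) = 6.70 / (0.46 × 29.3 + 8.13) = 6.70 / 21.608 = 0.3101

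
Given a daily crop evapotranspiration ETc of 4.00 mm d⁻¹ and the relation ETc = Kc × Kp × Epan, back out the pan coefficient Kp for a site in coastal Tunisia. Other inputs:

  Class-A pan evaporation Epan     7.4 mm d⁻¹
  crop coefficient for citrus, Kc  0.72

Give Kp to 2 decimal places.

ETc = Kc × Kp × Epan  ⇒  Kp = ETc / (Kc × Epan)
Kp = 4.00 / (0.72 × 7.4) = 4.00 / 5.328 = 0.7508

0.75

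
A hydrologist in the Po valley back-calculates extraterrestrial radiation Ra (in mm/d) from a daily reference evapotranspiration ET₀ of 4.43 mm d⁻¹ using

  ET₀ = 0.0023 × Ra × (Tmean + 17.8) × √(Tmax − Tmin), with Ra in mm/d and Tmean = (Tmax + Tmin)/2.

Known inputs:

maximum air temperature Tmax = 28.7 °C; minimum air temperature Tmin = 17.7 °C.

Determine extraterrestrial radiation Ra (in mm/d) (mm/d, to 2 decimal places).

Tmean = 23.20 °C; √ΔT = 3.3166
Ra = ET₀ / [0.0023 × (Tmean+17.8) × √ΔT] = 4.43 / (0.0023 × 41.00 × 3.3166) = 14.164 mm/d

14.16 mm/d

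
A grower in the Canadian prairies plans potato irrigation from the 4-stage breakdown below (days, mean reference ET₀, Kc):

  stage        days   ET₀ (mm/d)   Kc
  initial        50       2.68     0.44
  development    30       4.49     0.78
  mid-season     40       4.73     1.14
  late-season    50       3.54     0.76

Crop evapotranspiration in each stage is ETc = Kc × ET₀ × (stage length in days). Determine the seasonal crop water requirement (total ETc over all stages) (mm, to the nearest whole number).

initial: 0.44 × 2.68 × 50 = 58.96 mm
development: 0.78 × 4.49 × 30 = 105.07 mm
mid-season: 1.14 × 4.73 × 40 = 215.69 mm
late-season: 0.76 × 3.54 × 50 = 134.52 mm
Seasonal total = 514.24 mm

514 mm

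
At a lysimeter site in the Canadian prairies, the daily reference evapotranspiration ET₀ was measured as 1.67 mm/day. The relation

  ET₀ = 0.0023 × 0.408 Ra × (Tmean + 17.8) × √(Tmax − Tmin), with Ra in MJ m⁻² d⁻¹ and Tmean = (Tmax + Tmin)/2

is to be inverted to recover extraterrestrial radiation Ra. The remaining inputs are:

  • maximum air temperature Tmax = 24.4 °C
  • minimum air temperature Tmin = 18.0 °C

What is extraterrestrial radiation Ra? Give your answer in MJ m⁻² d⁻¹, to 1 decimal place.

Tmean = (24.4+18.0)/2 = 21.20 °C; ΔT = 6.4
Ra = ET₀ / [0.0023 × 0.408 × (Tmean+17.8) × √ΔT]
   = 1.67 / (0.0023 × 0.408 × 39.00 × 2.5298) = 18.038 MJ m⁻² d⁻¹

18.0 MJ m⁻² d⁻¹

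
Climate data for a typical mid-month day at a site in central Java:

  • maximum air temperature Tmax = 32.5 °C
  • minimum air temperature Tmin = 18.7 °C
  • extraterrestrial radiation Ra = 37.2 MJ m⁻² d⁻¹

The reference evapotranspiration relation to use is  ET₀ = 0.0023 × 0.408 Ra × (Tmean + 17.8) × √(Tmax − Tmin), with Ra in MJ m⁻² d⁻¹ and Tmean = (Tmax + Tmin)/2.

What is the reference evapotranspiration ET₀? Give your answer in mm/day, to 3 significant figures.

Tmean = (32.5 + 18.7)/2 = 25.60 °C
0.408 Ra = 0.408 × 37.2 = 15.1776 mm/d equivalent
ET₀ = 0.0023 × 15.1776 × (25.60 + 17.8) × √13.8 = 0.0023 × 15.1776 × 43.40 × 3.7148 = 5.6280 mm/d

5.63 mm/day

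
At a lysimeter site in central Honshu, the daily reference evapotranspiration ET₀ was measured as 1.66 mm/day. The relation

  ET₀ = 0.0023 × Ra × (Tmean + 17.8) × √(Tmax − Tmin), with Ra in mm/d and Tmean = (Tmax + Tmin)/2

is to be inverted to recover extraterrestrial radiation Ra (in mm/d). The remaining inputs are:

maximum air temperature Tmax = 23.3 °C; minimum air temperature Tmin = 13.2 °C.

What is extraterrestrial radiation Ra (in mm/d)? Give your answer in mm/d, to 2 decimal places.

Tmean = 18.25 °C; √ΔT = 3.1780
Ra = ET₀ / [0.0023 × (Tmean+17.8) × √ΔT] = 1.66 / (0.0023 × 36.05 × 3.1780) = 6.300 mm/d

6.30 mm/d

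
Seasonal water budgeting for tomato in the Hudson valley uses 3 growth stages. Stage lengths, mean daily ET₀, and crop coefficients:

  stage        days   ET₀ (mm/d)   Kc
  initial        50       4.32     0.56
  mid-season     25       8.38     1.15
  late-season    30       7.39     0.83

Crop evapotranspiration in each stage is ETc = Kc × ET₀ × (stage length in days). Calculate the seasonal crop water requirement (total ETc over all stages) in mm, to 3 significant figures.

initial: 0.56 × 4.32 × 50 = 120.96 mm
mid-season: 1.15 × 8.38 × 25 = 240.93 mm
late-season: 0.83 × 7.39 × 30 = 184.01 mm
Seasonal total = 545.90 mm

546 mm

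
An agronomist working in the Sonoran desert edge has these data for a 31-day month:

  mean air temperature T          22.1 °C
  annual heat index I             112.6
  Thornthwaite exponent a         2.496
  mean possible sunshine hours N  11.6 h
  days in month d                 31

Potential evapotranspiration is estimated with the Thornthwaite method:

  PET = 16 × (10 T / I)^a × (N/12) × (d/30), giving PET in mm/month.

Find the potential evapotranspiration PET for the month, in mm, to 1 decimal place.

86.0 mm

10T/I = 10 × 22.1 / 112.6 = 1.9627
(10T/I)^a = 1.9627^2.496 = 5.3822
Uncorrected PET = 16 × 5.3822 = 86.115 mm
Correction = (N/12)(d/30) = (11.6/12)(31/30) = 0.9989
PET = 86.115 × 0.9989 = 86.020 mm/month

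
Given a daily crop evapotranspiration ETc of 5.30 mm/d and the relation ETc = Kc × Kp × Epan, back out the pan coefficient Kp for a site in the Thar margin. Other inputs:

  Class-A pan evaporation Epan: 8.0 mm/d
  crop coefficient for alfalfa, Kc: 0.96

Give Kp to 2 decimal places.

0.69

ETc = Kc × Kp × Epan  ⇒  Kp = ETc / (Kc × Epan)
Kp = 5.30 / (0.96 × 8.0) = 5.30 / 7.680 = 0.6901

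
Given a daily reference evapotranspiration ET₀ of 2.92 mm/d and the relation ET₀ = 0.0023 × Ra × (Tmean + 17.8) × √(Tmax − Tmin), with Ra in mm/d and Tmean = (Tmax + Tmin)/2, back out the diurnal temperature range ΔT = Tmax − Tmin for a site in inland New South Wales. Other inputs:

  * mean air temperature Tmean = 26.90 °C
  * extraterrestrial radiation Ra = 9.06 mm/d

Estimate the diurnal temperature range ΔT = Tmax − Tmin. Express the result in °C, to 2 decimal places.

√ΔT = ET₀ / [0.0023 × Ra × (Tmean+17.8)] = 2.92 / (0.0023 × 9.06 × 44.70) = 3.1349
ΔT = 3.1349² = 9.828 °C

9.83 °C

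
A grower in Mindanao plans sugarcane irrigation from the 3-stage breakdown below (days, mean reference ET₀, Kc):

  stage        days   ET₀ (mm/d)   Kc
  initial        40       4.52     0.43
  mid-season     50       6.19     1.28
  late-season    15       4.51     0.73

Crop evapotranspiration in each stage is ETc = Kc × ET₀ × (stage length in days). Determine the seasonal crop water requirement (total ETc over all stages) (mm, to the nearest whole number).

initial: 0.43 × 4.52 × 40 = 77.74 mm
mid-season: 1.28 × 6.19 × 50 = 396.16 mm
late-season: 0.73 × 4.51 × 15 = 49.38 mm
Seasonal total = 523.28 mm

523 mm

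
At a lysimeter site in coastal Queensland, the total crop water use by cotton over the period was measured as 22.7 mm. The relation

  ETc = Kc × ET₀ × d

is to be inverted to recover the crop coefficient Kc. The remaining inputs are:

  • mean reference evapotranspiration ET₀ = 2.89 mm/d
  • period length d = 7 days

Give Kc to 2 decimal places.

ETc = Kc × ET₀ × d  ⇒  Kc = ETc / (ET₀ × d)
Kc = 22.7 / (2.89 × 7) = 22.7 / 20.23 = 1.1221

1.12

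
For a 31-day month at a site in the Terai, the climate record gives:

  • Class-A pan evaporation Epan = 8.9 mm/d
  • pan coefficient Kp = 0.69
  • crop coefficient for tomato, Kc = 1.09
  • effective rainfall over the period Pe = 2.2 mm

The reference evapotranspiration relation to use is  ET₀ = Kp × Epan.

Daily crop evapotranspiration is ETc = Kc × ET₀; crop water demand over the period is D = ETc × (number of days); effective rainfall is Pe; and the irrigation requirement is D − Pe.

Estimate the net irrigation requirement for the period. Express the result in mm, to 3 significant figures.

205 mm

ET₀ = 0.69 × 8.9 = 6.1410 mm/d
ETc = Kc × ET₀ = 1.09 × 6.1410 = 6.6937 mm/d
Crop demand D = ETc × 31 d = 6.6937 × 31 = 207.505 mm
D − Pe = 207.505 − 2.2 = 205.305 mm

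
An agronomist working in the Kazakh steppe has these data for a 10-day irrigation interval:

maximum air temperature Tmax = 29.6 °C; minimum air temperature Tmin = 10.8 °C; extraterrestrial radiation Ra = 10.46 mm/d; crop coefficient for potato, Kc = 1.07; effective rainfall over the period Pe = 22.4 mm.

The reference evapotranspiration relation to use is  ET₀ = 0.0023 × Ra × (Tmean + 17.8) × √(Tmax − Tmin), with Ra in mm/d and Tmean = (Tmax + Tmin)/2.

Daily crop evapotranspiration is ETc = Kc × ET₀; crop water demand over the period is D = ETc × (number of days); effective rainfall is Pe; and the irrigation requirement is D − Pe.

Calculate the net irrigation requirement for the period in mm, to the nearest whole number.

20 mm

Tmean = (29.6 + 10.8)/2 = 20.20 °C
ET₀ = 0.0023 × 10.46 × (20.20 + 17.8) × √18.8 = 0.0023 × 10.46 × 38.00 × 4.3359 = 3.9639 mm/d
ETc = Kc × ET₀ = 1.07 × 3.9639 = 4.2414 mm/d
Crop demand D = ETc × 10 d = 4.2414 × 10 = 42.414 mm
D − Pe = 42.414 − 22.4 = 20.014 mm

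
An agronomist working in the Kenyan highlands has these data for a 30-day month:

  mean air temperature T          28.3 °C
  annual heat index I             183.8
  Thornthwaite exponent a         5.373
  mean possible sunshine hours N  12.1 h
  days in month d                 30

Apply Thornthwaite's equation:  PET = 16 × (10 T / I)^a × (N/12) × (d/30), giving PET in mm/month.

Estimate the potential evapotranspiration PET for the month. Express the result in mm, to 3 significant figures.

10T/I = 10 × 28.3 / 183.8 = 1.5397
(10T/I)^a = 1.5397^5.373 = 10.1647
Uncorrected PET = 16 × 10.1647 = 162.635 mm
Correction = (N/12)(d/30) = (12.1/12)(30/30) = 1.0083
PET = 162.635 × 1.0083 = 163.985 mm/month

164 mm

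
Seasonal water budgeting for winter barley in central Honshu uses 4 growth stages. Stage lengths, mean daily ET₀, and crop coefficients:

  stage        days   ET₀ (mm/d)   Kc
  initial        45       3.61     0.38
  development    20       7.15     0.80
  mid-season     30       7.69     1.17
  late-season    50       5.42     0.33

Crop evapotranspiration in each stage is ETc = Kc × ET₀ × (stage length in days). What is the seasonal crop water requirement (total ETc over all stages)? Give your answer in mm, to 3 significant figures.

535 mm

initial: 0.38 × 3.61 × 45 = 61.73 mm
development: 0.80 × 7.15 × 20 = 114.40 mm
mid-season: 1.17 × 7.69 × 30 = 269.92 mm
late-season: 0.33 × 5.42 × 50 = 89.43 mm
Seasonal total = 535.48 mm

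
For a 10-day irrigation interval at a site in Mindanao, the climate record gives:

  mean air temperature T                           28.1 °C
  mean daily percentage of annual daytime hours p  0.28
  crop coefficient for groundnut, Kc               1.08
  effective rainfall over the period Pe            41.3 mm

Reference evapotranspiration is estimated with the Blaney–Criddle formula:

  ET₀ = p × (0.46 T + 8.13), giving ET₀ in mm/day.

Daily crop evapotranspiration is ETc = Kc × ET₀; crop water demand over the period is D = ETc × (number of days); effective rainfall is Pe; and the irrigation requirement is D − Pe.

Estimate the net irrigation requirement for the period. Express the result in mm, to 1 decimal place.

ET₀ = 0.28 × (0.46 × 28.1 + 8.13) = 0.28 × 21.056 = 5.8957 mm/d
ETc = Kc × ET₀ = 1.08 × 5.8957 = 6.3674 mm/d
Crop demand D = ETc × 10 d = 6.3674 × 10 = 63.674 mm
D − Pe = 63.674 − 41.3 = 22.374 mm

22.4 mm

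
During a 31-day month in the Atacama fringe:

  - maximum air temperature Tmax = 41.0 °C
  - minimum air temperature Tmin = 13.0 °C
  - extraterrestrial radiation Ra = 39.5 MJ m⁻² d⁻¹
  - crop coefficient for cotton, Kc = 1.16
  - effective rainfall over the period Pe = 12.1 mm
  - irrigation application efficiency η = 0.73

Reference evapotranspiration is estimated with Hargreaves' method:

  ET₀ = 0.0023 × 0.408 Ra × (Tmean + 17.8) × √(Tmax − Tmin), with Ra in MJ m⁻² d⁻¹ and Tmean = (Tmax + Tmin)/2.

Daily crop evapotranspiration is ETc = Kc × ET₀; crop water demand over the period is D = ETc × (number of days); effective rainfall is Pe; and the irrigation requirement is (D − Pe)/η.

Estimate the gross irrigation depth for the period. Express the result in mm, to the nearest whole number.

Tmean = (41.0 + 13.0)/2 = 27.00 °C
0.408 Ra = 0.408 × 39.5 = 16.1160 mm/d equivalent
ET₀ = 0.0023 × 16.1160 × (27.00 + 17.8) × √28.0 = 0.0023 × 16.1160 × 44.80 × 5.2915 = 8.7870 mm/d
ETc = Kc × ET₀ = 1.16 × 8.7870 = 10.1929 mm/d
Crop demand D = ETc × 31 d = 10.1929 × 31 = 315.980 mm
D − Pe = 315.980 − 12.1 = 303.880 mm
Gross irrigation = 303.880 / 0.73 = 416.274 mm

416 mm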